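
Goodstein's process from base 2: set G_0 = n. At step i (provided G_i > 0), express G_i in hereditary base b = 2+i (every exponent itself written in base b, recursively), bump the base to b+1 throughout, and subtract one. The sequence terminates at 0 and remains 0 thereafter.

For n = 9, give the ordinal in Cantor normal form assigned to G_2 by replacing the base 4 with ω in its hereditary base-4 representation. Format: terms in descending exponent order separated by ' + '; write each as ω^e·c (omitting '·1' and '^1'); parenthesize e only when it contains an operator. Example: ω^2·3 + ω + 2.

i=0: 9 = 2^(2 + 1) + 1 (b=2); 2→3: 3^(3 + 1) + 1 = 82; 82−1 = 81
i=1: 81 = 3^(3 + 1) (b=3); 3→4: 4^(4 + 1) = 1024; 1024−1 = 1023
i=2: 1023 = 3·4^4 + 3·4^3 + 3·4^2 + 3·4 + 3 (b=4); 4→5: 3·5^5 + 3·5^3 + 3·5^2 + 3·5 + 3 = 9843; 9843−1 = 9842

ω^ω·3 + ω^3·3 + ω^2·3 + ω·3 + 3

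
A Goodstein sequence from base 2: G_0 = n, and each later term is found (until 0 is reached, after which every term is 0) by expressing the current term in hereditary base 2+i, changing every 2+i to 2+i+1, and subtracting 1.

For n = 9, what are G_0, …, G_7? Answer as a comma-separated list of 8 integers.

step 0: 9 = 2^(2 + 1) + 1; sub 3 for 2: 3^(3 + 1) + 1; = 82; G_1 = 82−1 = 81
step 1: 81 = 3^(3 + 1); sub 4 for 3: 4^(4 + 1); = 1024; G_2 = 1024−1 = 1023
step 2: 1023 = 3·4^4 + 3·4^3 + 3·4^2 + 3·4 + 3; sub 5 for 4: 3·5^5 + 3·5^3 + 3·5^2 + 3·5 + 3; = 9843; G_3 = 9843−1 = 9842
step 3: 9842 = 3·5^5 + 3·5^3 + 3·5^2 + 3·5 + 2; sub 6 for 5: 3·6^6 + 3·6^3 + 3·6^2 + 3·6 + 2; = 140744; G_4 = 140744−1 = 140743
step 4: 140743 = 3·6^6 + 3·6^3 + 3·6^2 + 3·6 + 1; sub 7 for 6: 3·7^7 + 3·7^3 + 3·7^2 + 3·7 + 1; = 2471827; G_5 = 2471827−1 = 2471826
step 5: 2471826 = 3·7^7 + 3·7^3 + 3·7^2 + 3·7; sub 8 for 7: 3·8^8 + 3·8^3 + 3·8^2 + 3·8; = 50333400; G_6 = 50333400−1 = 50333399
step 6: 50333399 = 3·8^8 + 3·8^3 + 3·8^2 + 2·8 + 7; sub 9 for 8: 3·9^9 + 3·9^3 + 3·9^2 + 2·9 + 7; = 1162263922; G_7 = 1162263922−1 = 1162263921

9, 81, 1023, 9842, 140743, 2471826, 50333399, 1162263921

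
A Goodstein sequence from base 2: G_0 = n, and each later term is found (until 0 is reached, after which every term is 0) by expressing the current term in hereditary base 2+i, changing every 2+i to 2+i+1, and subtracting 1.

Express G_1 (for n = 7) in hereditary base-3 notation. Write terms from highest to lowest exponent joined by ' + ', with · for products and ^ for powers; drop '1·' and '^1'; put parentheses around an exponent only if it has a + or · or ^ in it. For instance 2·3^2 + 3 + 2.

7 —HB2→ 2^2 + 2 + 1 —bump→ 3^3 + 3 + 1 = 31 —(−1)→ 30
30 —HB3→ 3^3 + 3 —bump→ 4^4 + 4 = 260 —(−1)→ 259

3^3 + 3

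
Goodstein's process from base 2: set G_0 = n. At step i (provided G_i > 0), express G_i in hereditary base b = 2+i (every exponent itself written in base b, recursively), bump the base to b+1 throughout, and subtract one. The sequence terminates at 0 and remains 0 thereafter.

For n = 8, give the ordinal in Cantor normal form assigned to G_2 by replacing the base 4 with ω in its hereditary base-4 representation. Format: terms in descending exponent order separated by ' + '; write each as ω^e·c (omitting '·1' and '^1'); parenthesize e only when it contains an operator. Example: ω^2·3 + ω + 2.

G_0 = 8. HB_2(8) = 2^(2 + 1). Bump = 81. G_1 = 80.
G_1 = 80. HB_3(80) = 2·3^3 + 2·3^2 + 2·3 + 2. Bump = 554. G_2 = 553.
G_2 = 553. HB_4(553) = 2·4^4 + 2·4^2 + 2·4 + 1. Bump = 6311. G_3 = 6310.

ω^ω·2 + ω^2·2 + ω·2 + 1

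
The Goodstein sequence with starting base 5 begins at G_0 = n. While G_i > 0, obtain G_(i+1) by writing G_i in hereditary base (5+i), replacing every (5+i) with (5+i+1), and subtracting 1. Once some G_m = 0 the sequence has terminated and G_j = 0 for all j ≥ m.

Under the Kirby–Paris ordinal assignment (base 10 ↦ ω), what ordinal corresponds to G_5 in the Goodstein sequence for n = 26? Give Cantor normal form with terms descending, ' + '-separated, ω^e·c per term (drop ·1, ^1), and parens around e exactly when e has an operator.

base 5: 26 = 5^2 + 1; at 6: 6^2 + 1 = 37; next = 36
base 6: 36 = 6^2; at 7: 7^2 = 49; next = 48
base 7: 48 = 6·7 + 6; at 8: 6·8 + 6 = 54; next = 53
base 8: 53 = 6·8 + 5; at 9: 6·9 + 5 = 59; next = 58
base 9: 58 = 6·9 + 4; at 10: 6·10 + 4 = 64; next = 63

ω·6 + 3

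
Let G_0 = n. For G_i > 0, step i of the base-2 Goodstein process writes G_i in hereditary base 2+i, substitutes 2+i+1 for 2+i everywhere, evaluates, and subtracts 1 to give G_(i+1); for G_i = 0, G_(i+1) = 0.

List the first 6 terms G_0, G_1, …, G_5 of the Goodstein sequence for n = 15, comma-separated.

(0) 15|_2 = 2^(2 + 1) + 2^2 + 2 + 1 ↦ 3^(3 + 1) + 3^3 + 3 + 1|_3 = 112 ⇒ 111
(1) 111|_3 = 3^(3 + 1) + 3^3 + 3 ↦ 4^(4 + 1) + 4^4 + 4|_4 = 1284 ⇒ 1283
(2) 1283|_4 = 4^(4 + 1) + 4^4 + 3 ↦ 5^(5 + 1) + 5^5 + 3|_5 = 18753 ⇒ 18752
(3) 18752|_5 = 5^(5 + 1) + 5^5 + 2 ↦ 6^(6 + 1) + 6^6 + 2|_6 = 326594 ⇒ 326593
(4) 326593|_6 = 6^(6 + 1) + 6^6 + 1 ↦ 7^(7 + 1) + 7^7 + 1|_7 = 6588345 ⇒ 6588344

15, 111, 1283, 18752, 326593, 6588344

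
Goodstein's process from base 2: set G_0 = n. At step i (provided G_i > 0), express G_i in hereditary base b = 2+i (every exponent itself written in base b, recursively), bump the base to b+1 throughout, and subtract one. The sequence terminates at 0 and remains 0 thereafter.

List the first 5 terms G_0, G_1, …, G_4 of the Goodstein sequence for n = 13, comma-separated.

base 2: 13 = 2^(2 + 1) + 2^2 + 1; at 3: 3^(3 + 1) + 3^3 + 1 = 109; next = 108
base 3: 108 = 3^(3 + 1) + 3^3; at 4: 4^(4 + 1) + 4^4 = 1280; next = 1279
base 4: 1279 = 4^(4 + 1) + 3·4^3 + 3·4^2 + 3·4 + 3; at 5: 5^(5 + 1) + 3·5^3 + 3·5^2 + 3·5 + 3 = 16093; next = 16092
base 5: 16092 = 5^(5 + 1) + 3·5^3 + 3·5^2 + 3·5 + 2; at 6: 6^(6 + 1) + 3·6^3 + 3·6^2 + 3·6 + 2 = 280712; next = 280711

13, 108, 1279, 16092, 280711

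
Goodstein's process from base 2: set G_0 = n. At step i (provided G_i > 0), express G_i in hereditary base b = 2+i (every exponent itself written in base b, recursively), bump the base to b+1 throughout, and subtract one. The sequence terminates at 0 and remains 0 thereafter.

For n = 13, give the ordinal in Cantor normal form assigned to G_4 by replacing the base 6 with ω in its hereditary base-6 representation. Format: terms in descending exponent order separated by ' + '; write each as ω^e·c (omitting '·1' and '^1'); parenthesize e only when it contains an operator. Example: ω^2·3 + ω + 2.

i=0: 13 = 2^(2 + 1) + 2^2 + 1 (b=2); 2→3: 3^(3 + 1) + 3^3 + 1 = 109; 109−1 = 108
i=1: 108 = 3^(3 + 1) + 3^3 (b=3); 3→4: 4^(4 + 1) + 4^4 = 1280; 1280−1 = 1279
i=2: 1279 = 4^(4 + 1) + 3·4^3 + 3·4^2 + 3·4 + 3 (b=4); 4→5: 5^(5 + 1) + 3·5^3 + 3·5^2 + 3·5 + 3 = 16093; 16093−1 = 16092
i=3: 16092 = 5^(5 + 1) + 3·5^3 + 3·5^2 + 3·5 + 2 (b=5); 5→6: 6^(6 + 1) + 3·6^3 + 3·6^2 + 3·6 + 2 = 280712; 280712−1 = 280711

ω^(ω + 1) + ω^3·3 + ω^2·3 + ω·3 + 1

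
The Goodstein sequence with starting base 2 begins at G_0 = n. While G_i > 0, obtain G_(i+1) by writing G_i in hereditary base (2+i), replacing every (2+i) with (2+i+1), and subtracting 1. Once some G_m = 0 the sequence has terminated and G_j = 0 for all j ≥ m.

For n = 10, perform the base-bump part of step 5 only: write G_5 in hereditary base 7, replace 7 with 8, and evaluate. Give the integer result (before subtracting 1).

step 0: 10 = 2^(2 + 1) + 2; sub 3 for 2: 3^(3 + 1) + 3; = 84; G_1 = 84−1 = 83
step 1: 83 = 3^(3 + 1) + 2; sub 4 for 3: 4^(4 + 1) + 2; = 1026; G_2 = 1026−1 = 1025
step 2: 1025 = 4^(4 + 1) + 1; sub 5 for 4: 5^(5 + 1) + 1; = 15626; G_3 = 15626−1 = 15625
step 3: 15625 = 5^(5 + 1); sub 6 for 5: 6^(6 + 1); = 279936; G_4 = 279936−1 = 279935
step 4: 279935 = 5·6^6 + 5·6^5 + 5·6^4 + 5·6^3 + 5·6^2 + 5·6 + 5; sub 7 for 6: 5·7^7 + 5·7^5 + 5·7^4 + 5·7^3 + 5·7^2 + 5·7 + 5; = 4215755; G_5 = 4215755−1 = 4215754
step 5: 4215754 = 5·7^7 + 5·7^5 + 5·7^4 + 5·7^3 + 5·7^2 + 5·7 + 4; sub 8 for 7: 5·8^8 + 5·8^5 + 5·8^4 + 5·8^3 + 5·8^2 + 5·8 + 4; = 84073324; G_6 = 84073324−1 = 84073323

84073324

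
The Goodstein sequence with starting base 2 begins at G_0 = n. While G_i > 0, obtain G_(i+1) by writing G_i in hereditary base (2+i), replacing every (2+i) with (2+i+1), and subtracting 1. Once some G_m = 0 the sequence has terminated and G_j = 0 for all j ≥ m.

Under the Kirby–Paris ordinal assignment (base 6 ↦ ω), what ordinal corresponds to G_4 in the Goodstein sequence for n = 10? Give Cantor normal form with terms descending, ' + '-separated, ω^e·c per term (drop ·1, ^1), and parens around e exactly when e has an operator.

ω^ω·5 + ω^5·5 + ω^4·5 + ω^3·5 + ω^2·5 + ω·5 + 5

base 2: 10 = 2^(2 + 1) + 2; at 3: 3^(3 + 1) + 3 = 84; next = 83
base 3: 83 = 3^(3 + 1) + 2; at 4: 4^(4 + 1) + 2 = 1026; next = 1025
base 4: 1025 = 4^(4 + 1) + 1; at 5: 5^(5 + 1) + 1 = 15626; next = 15625
base 5: 15625 = 5^(5 + 1); at 6: 6^(6 + 1) = 279936; next = 279935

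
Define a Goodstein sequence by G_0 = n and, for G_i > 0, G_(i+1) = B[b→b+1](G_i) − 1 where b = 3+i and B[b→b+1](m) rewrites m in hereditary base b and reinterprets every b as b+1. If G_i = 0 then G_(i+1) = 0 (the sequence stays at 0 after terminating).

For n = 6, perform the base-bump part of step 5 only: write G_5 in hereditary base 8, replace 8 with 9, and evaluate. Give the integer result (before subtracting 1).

7

G_0 = 6. HB_3(6) = 2·3. Bump = 8. G_1 = 7.
G_1 = 7. HB_4(7) = 4 + 3. Bump = 8. G_2 = 7.
G_2 = 7. HB_5(7) = 5 + 2. Bump = 8. G_3 = 7.
G_3 = 7. HB_6(7) = 6 + 1. Bump = 8. G_4 = 7.
G_4 = 7. HB_7(7) = 7. Bump = 8. G_5 = 7.
G_5 = 7. HB_8(7) = 7. Bump = 7. G_6 = 6.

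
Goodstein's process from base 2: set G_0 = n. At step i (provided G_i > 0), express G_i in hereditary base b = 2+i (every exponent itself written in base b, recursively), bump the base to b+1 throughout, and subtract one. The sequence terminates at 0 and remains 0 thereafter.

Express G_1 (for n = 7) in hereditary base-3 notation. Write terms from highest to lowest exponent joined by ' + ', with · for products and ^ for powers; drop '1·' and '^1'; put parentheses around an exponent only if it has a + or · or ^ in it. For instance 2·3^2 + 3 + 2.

(0) 7|_2 = 2^2 + 2 + 1 ↦ 3^3 + 3 + 1|_3 = 31 ⇒ 30
(1) 30|_3 = 3^3 + 3 ↦ 4^4 + 4|_4 = 260 ⇒ 259

3^3 + 3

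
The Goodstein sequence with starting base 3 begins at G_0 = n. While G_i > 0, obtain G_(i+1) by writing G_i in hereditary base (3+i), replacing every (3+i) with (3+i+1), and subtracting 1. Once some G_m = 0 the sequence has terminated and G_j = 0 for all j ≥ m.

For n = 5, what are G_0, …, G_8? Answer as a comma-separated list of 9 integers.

5, 5, 5, 5, 4, 3, 2, 1, 0

base 3: 5 = 3 + 2; at 4: 4 + 2 = 6; next = 5
base 4: 5 = 4 + 1; at 5: 5 + 1 = 6; next = 5
base 5: 5 = 5; at 6: 6 = 6; next = 5
base 6: 5 = 5; at 7: 5 = 5; next = 4
base 7: 4 = 4; at 8: 4 = 4; next = 3
base 8: 3 = 3; at 9: 3 = 3; next = 2
base 9: 2 = 2; at 10: 2 = 2; next = 1
base 10: 1 = 1; at 11: 1 = 1; next = 0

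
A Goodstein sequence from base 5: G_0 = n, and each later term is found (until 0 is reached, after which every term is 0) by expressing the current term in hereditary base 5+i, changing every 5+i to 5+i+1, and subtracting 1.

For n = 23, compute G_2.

(0) 23|_5 = 4·5 + 3 ↦ 4·6 + 3|_6 = 27 ⇒ 26
(1) 26|_6 = 4·6 + 2 ↦ 4·7 + 2|_7 = 30 ⇒ 29

29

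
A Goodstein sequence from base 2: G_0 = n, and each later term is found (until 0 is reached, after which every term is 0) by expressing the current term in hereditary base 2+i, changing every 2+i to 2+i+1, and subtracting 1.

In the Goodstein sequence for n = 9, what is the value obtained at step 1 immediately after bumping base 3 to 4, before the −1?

G_0 = 9. HB_2(9) = 2^(2 + 1) + 1. Bump = 82. G_1 = 81.
G_1 = 81. HB_3(81) = 3^(3 + 1). Bump = 1024. G_2 = 1023.

1024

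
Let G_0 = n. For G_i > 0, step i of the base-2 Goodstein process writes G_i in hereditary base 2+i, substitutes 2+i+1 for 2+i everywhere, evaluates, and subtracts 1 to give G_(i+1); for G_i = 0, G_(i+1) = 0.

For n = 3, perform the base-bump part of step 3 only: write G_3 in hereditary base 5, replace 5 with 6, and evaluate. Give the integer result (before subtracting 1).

2

base 2: 3 = 2 + 1; at 3: 3 + 1 = 4; next = 3
base 3: 3 = 3; at 4: 4 = 4; next = 3
base 4: 3 = 3; at 5: 3 = 3; next = 2
base 5: 2 = 2; at 6: 2 = 2; next = 1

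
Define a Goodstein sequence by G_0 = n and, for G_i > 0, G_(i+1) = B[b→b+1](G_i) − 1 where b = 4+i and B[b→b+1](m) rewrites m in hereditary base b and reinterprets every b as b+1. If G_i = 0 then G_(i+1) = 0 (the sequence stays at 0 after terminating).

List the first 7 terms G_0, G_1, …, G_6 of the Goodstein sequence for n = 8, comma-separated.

8, 9, 9, 9, 9, 9, 9

[0] 8 ≡ 2·4 (base 4). Lift 5: 10. −1: 9.
[1] 9 ≡ 5 + 4 (base 5). Lift 6: 10. −1: 9.
[2] 9 ≡ 6 + 3 (base 6). Lift 7: 10. −1: 9.
[3] 9 ≡ 7 + 2 (base 7). Lift 8: 10. −1: 9.
[4] 9 ≡ 8 + 1 (base 8). Lift 9: 10. −1: 9.
[5] 9 ≡ 9 (base 9). Lift 10: 10. −1: 9.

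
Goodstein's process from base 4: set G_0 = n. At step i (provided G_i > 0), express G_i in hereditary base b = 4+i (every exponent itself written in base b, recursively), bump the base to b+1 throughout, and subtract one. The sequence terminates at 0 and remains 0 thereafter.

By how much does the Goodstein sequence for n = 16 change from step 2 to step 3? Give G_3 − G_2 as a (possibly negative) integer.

3

(0) 16|_4 = 4^2 ↦ 5^2|_5 = 25 ⇒ 24
(1) 24|_5 = 4·5 + 4 ↦ 4·6 + 4|_6 = 28 ⇒ 27
(2) 27|_6 = 4·6 + 3 ↦ 4·7 + 3|_7 = 31 ⇒ 30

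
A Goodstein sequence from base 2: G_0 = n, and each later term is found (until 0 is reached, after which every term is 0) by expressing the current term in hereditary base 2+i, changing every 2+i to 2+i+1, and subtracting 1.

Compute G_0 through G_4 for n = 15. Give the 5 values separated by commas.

15, 111, 1283, 18752, 326593

G_0=15  [base 2] 2^(2 + 1) + 2^2 + 2 + 1  →[2↦3]→  3^(3 + 1) + 3^3 + 3 + 1 = 112  −1 ⇒ G_1=111
G_1=111  [base 3] 3^(3 + 1) + 3^3 + 3  →[3↦4]→  4^(4 + 1) + 4^4 + 4 = 1284  −1 ⇒ G_2=1283
G_2=1283  [base 4] 4^(4 + 1) + 4^4 + 3  →[4↦5]→  5^(5 + 1) + 5^5 + 3 = 18753  −1 ⇒ G_3=18752
G_3=18752  [base 5] 5^(5 + 1) + 5^5 + 2  →[5↦6]→  6^(6 + 1) + 6^6 + 2 = 326594  −1 ⇒ G_4=326593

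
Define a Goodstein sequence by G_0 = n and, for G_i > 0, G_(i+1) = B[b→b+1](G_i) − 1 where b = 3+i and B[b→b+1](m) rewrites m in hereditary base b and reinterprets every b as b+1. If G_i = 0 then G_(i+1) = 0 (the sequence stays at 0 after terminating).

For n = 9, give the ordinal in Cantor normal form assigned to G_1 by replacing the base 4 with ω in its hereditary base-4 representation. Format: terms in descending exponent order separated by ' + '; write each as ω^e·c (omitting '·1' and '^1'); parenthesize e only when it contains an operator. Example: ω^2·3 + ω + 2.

ω·3 + 3

G_0=9  [base 3] 3^2  →[3↦4]→  4^2 = 16  −1 ⇒ G_1=15
G_1=15  [base 4] 3·4 + 3  →[4↦5]→  3·5 + 3 = 18  −1 ⇒ G_2=17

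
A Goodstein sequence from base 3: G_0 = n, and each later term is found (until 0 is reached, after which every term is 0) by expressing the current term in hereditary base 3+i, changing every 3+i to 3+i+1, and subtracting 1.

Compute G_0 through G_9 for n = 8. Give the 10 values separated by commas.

G_0=8  [base 3] 2·3 + 2  →[3↦4]→  2·4 + 2 = 10  −1 ⇒ G_1=9
G_1=9  [base 4] 2·4 + 1  →[4↦5]→  2·5 + 1 = 11  −1 ⇒ G_2=10
G_2=10  [base 5] 2·5  →[5↦6]→  2·6 = 12  −1 ⇒ G_3=11
G_3=11  [base 6] 6 + 5  →[6↦7]→  7 + 5 = 12  −1 ⇒ G_4=11
G_4=11  [base 7] 7 + 4  →[7↦8]→  8 + 4 = 12  −1 ⇒ G_5=11
G_5=11  [base 8] 8 + 3  →[8↦9]→  9 + 3 = 12  −1 ⇒ G_6=11
G_6=11  [base 9] 9 + 2  →[9↦10]→  10 + 2 = 12  −1 ⇒ G_7=11
G_7=11  [base 10] 10 + 1  →[10↦11]→  11 + 1 = 12  −1 ⇒ G_8=11
G_8=11  [base 11] 11  →[11↦12]→  12 = 12  −1 ⇒ G_9=11

8, 9, 10, 11, 11, 11, 11, 11, 11, 11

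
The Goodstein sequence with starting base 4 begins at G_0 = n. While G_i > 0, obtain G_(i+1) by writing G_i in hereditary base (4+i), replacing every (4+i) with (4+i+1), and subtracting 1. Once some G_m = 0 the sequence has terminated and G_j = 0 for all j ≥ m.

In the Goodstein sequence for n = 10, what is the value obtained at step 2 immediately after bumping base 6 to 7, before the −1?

base 4: 10 = 2·4 + 2; at 5: 2·5 + 2 = 12; next = 11
base 5: 11 = 2·5 + 1; at 6: 2·6 + 1 = 13; next = 12

14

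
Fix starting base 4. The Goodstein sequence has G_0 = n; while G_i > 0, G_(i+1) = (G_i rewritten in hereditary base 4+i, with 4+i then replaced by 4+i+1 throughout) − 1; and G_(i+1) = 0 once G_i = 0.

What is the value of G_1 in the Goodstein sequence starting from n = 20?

G_0 = 20. HB_4(20) = 4^2 + 4. Bump = 30. G_1 = 29.
G_1 = 29. HB_5(29) = 5^2 + 4. Bump = 40. G_2 = 39.

29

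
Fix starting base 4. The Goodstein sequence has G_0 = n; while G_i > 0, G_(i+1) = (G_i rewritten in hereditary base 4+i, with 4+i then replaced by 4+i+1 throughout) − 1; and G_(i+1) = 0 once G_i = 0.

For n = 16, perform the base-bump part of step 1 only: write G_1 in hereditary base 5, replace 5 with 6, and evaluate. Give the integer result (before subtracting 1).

G_0=16  [base 4] 4^2  →[4↦5]→  5^2 = 25  −1 ⇒ G_1=24
G_1=24  [base 5] 4·5 + 4  →[5↦6]→  4·6 + 4 = 28  −1 ⇒ G_2=27

28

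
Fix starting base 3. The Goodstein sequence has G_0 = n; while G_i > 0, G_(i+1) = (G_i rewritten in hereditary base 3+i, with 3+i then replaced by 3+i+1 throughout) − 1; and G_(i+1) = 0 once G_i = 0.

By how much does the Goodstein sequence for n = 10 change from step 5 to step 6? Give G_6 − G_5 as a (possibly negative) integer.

G_0 = 10. HB_3(10) = 3^2 + 1. Bump = 17. G_1 = 16.
G_1 = 16. HB_4(16) = 4^2. Bump = 25. G_2 = 24.
G_2 = 24. HB_5(24) = 4·5 + 4. Bump = 28. G_3 = 27.
G_3 = 27. HB_6(27) = 4·6 + 3. Bump = 31. G_4 = 30.
G_4 = 30. HB_7(30) = 4·7 + 2. Bump = 34. G_5 = 33.
G_5 = 33. HB_8(33) = 4·8 + 1. Bump = 37. G_6 = 36.

3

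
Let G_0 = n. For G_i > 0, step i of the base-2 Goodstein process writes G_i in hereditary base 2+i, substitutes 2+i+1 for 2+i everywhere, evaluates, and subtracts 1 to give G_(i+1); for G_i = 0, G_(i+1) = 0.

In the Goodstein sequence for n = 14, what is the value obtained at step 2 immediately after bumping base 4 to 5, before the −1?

18751

G_0 = 14. HB_2(14) = 2^(2 + 1) + 2^2 + 2. Bump = 111. G_1 = 110.
G_1 = 110. HB_3(110) = 3^(3 + 1) + 3^3 + 2. Bump = 1282. G_2 = 1281.
G_2 = 1281. HB_4(1281) = 4^(4 + 1) + 4^4 + 1. Bump = 18751. G_3 = 18750.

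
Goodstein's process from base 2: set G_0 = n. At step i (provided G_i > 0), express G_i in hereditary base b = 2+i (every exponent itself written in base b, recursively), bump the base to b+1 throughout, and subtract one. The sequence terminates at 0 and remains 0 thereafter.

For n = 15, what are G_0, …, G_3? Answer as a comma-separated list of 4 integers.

15, 111, 1283, 18752

15 —HB2→ 2^(2 + 1) + 2^2 + 2 + 1 —bump→ 3^(3 + 1) + 3^3 + 3 + 1 = 112 —(−1)→ 111
111 —HB3→ 3^(3 + 1) + 3^3 + 3 —bump→ 4^(4 + 1) + 4^4 + 4 = 1284 —(−1)→ 1283
1283 —HB4→ 4^(4 + 1) + 4^4 + 3 —bump→ 5^(5 + 1) + 5^5 + 3 = 18753 —(−1)→ 18752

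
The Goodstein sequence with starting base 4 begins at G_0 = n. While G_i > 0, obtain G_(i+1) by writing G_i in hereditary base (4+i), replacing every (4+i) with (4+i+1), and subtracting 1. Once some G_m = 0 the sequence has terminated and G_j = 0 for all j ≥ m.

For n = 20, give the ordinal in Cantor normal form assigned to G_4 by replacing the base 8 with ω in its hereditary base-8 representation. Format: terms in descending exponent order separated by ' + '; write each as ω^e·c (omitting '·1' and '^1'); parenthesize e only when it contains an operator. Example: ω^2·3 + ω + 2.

ω^2 + 1

step 0: 20 = 4^2 + 4; sub 5 for 4: 5^2 + 5; = 30; G_1 = 30−1 = 29
step 1: 29 = 5^2 + 4; sub 6 for 5: 6^2 + 4; = 40; G_2 = 40−1 = 39
step 2: 39 = 6^2 + 3; sub 7 for 6: 7^2 + 3; = 52; G_3 = 52−1 = 51
step 3: 51 = 7^2 + 2; sub 8 for 7: 8^2 + 2; = 66; G_4 = 66−1 = 65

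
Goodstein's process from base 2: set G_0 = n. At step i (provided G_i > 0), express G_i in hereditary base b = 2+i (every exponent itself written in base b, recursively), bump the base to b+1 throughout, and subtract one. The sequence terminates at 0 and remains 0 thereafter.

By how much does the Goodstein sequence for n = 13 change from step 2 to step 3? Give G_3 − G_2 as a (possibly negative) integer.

14813

base 2: 13 = 2^(2 + 1) + 2^2 + 1; at 3: 3^(3 + 1) + 3^3 + 1 = 109; next = 108
base 3: 108 = 3^(3 + 1) + 3^3; at 4: 4^(4 + 1) + 4^4 = 1280; next = 1279
base 4: 1279 = 4^(4 + 1) + 3·4^3 + 3·4^2 + 3·4 + 3; at 5: 5^(5 + 1) + 3·5^3 + 3·5^2 + 3·5 + 3 = 16093; next = 16092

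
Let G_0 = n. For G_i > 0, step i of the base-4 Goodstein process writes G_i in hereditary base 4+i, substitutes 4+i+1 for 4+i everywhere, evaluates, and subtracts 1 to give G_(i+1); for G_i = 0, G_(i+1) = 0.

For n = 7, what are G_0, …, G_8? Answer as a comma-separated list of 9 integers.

7, 7, 7, 7, 7, 6, 5, 4, 3

step 0: 7 = 4 + 3; sub 5 for 4: 5 + 3; = 8; G_1 = 8−1 = 7
step 1: 7 = 5 + 2; sub 6 for 5: 6 + 2; = 8; G_2 = 8−1 = 7
step 2: 7 = 6 + 1; sub 7 for 6: 7 + 1; = 8; G_3 = 8−1 = 7
step 3: 7 = 7; sub 8 for 7: 8; = 8; G_4 = 8−1 = 7
step 4: 7 = 7; sub 9 for 8: 7; = 7; G_5 = 7−1 = 6
step 5: 6 = 6; sub 10 for 9: 6; = 6; G_6 = 6−1 = 5
step 6: 5 = 5; sub 11 for 10: 5; = 5; G_7 = 5−1 = 4
step 7: 4 = 4; sub 12 for 11: 4; = 4; G_8 = 4−1 = 3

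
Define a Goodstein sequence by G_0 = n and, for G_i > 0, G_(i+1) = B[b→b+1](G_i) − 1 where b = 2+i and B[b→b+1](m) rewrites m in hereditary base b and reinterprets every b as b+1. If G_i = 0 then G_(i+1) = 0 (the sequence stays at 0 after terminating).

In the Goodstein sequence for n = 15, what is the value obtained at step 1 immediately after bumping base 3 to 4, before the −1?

G_0 = 15. HB_2(15) = 2^(2 + 1) + 2^2 + 2 + 1. Bump = 112. G_1 = 111.
G_1 = 111. HB_3(111) = 3^(3 + 1) + 3^3 + 3. Bump = 1284. G_2 = 1283.

1284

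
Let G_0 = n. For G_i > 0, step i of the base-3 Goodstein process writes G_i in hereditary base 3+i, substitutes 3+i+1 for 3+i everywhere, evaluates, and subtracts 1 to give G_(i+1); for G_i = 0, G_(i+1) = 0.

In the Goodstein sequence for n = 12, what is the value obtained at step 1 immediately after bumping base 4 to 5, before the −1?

step 0: 12 = 3^2 + 3; sub 4 for 3: 4^2 + 4; = 20; G_1 = 20−1 = 19
step 1: 19 = 4^2 + 3; sub 5 for 4: 5^2 + 3; = 28; G_2 = 28−1 = 27

28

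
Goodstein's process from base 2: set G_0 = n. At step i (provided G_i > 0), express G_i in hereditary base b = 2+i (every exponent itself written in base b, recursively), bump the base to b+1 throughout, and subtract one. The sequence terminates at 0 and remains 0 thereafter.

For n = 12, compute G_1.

107

G_0 = 12. HB_2(12) = 2^(2 + 1) + 2^2. Bump = 108. G_1 = 107.
G_1 = 107. HB_3(107) = 3^(3 + 1) + 2·3^2 + 2·3 + 2. Bump = 1066. G_2 = 1065.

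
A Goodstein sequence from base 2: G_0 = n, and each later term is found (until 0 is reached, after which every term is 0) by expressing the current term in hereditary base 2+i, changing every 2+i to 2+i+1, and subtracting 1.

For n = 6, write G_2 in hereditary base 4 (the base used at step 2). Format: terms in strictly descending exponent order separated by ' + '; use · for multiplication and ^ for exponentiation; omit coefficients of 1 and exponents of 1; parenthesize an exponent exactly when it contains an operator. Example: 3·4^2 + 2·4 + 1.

(0) 6|_2 = 2^2 + 2 ↦ 3^3 + 3|_3 = 30 ⇒ 29
(1) 29|_3 = 3^3 + 2 ↦ 4^4 + 2|_4 = 258 ⇒ 257

4^4 + 1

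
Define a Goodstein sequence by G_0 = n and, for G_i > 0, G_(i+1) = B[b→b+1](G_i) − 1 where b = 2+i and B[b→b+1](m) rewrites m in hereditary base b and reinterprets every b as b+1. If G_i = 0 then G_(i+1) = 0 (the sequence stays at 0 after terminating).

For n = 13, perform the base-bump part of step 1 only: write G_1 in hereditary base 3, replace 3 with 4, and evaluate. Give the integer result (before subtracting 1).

1280

[0] 13 ≡ 2^(2 + 1) + 2^2 + 1 (base 2). Lift 3: 109. −1: 108.
[1] 108 ≡ 3^(3 + 1) + 3^3 (base 3). Lift 4: 1280. −1: 1279.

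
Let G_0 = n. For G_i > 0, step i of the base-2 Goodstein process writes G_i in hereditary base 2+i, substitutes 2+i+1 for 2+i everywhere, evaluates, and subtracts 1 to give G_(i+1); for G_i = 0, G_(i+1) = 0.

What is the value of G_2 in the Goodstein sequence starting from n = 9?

1023

base 2: 9 = 2^(2 + 1) + 1; at 3: 3^(3 + 1) + 1 = 82; next = 81
base 3: 81 = 3^(3 + 1); at 4: 4^(4 + 1) = 1024; next = 1023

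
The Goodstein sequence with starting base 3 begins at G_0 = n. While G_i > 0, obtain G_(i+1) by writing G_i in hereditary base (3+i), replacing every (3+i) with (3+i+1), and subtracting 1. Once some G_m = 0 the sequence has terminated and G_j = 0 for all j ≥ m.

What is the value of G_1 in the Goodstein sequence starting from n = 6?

7

base 3: 6 = 2·3; at 4: 2·4 = 8; next = 7
base 4: 7 = 4 + 3; at 5: 5 + 3 = 8; next = 7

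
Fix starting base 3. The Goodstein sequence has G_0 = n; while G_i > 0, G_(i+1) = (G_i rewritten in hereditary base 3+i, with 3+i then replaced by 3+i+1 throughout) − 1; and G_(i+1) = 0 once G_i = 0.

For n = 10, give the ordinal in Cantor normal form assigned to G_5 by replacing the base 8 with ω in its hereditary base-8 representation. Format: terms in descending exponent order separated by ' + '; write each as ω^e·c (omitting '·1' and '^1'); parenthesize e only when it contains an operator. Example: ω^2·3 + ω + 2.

ω·4 + 1

[0] 10 ≡ 3^2 + 1 (base 3). Lift 4: 17. −1: 16.
[1] 16 ≡ 4^2 (base 4). Lift 5: 25. −1: 24.
[2] 24 ≡ 4·5 + 4 (base 5). Lift 6: 28. −1: 27.
[3] 27 ≡ 4·6 + 3 (base 6). Lift 7: 31. −1: 30.
[4] 30 ≡ 4·7 + 2 (base 7). Lift 8: 34. −1: 33.
[5] 33 ≡ 4·8 + 1 (base 8). Lift 9: 37. −1: 36.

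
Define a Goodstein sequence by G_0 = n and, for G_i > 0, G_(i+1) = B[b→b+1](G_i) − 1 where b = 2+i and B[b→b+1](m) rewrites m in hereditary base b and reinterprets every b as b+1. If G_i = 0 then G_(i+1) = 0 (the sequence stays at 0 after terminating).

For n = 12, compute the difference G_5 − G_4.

5484891

12 —HB2→ 2^(2 + 1) + 2^2 —bump→ 3^(3 + 1) + 3^3 = 108 —(−1)→ 107
107 —HB3→ 3^(3 + 1) + 2·3^2 + 2·3 + 2 —bump→ 4^(4 + 1) + 2·4^2 + 2·4 + 2 = 1066 —(−1)→ 1065
1065 —HB4→ 4^(4 + 1) + 2·4^2 + 2·4 + 1 —bump→ 5^(5 + 1) + 2·5^2 + 2·5 + 1 = 15686 —(−1)→ 15685
15685 —HB5→ 5^(5 + 1) + 2·5^2 + 2·5 —bump→ 6^(6 + 1) + 2·6^2 + 2·6 = 280020 —(−1)→ 280019
280019 —HB6→ 6^(6 + 1) + 2·6^2 + 6 + 5 —bump→ 7^(7 + 1) + 2·7^2 + 7 + 5 = 5764911 —(−1)→ 5764910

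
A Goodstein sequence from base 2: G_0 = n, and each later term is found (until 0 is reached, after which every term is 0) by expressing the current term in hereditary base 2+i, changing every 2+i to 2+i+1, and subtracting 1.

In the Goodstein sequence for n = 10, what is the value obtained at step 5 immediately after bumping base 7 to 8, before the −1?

84073324

(0) 10|_2 = 2^(2 + 1) + 2 ↦ 3^(3 + 1) + 3|_3 = 84 ⇒ 83
(1) 83|_3 = 3^(3 + 1) + 2 ↦ 4^(4 + 1) + 2|_4 = 1026 ⇒ 1025
(2) 1025|_4 = 4^(4 + 1) + 1 ↦ 5^(5 + 1) + 1|_5 = 15626 ⇒ 15625
(3) 15625|_5 = 5^(5 + 1) ↦ 6^(6 + 1)|_6 = 279936 ⇒ 279935
(4) 279935|_6 = 5·6^6 + 5·6^5 + 5·6^4 + 5·6^3 + 5·6^2 + 5·6 + 5 ↦ 5·7^7 + 5·7^5 + 5·7^4 + 5·7^3 + 5·7^2 + 5·7 + 5|_7 = 4215755 ⇒ 4215754
(5) 4215754|_7 = 5·7^7 + 5·7^5 + 5·7^4 + 5·7^3 + 5·7^2 + 5·7 + 4 ↦ 5·8^8 + 5·8^5 + 5·8^4 + 5·8^3 + 5·8^2 + 5·8 + 4|_8 = 84073324 ⇒ 84073323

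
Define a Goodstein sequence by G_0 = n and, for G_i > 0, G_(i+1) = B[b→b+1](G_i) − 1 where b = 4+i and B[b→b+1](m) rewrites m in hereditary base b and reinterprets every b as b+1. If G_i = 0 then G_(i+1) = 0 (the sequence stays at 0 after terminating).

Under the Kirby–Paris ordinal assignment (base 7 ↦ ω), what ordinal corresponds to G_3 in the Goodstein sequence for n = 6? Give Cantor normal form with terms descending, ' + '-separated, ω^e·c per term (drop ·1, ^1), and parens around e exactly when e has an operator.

6

(0) 6|_4 = 4 + 2 ↦ 5 + 2|_5 = 7 ⇒ 6
(1) 6|_5 = 5 + 1 ↦ 6 + 1|_6 = 7 ⇒ 6
(2) 6|_6 = 6 ↦ 7|_7 = 7 ⇒ 6
(3) 6|_7 = 6 ↦ 6|_8 = 6 ⇒ 5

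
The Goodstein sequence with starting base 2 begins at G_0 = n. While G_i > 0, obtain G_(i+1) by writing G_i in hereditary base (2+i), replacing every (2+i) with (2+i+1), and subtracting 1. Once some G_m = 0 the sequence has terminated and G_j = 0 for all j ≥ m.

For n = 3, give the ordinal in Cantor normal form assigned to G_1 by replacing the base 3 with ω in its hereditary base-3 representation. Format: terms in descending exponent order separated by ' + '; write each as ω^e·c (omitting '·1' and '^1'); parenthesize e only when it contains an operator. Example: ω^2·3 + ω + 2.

ω

G_0=3  [base 2] 2 + 1  →[2↦3]→  3 + 1 = 4  −1 ⇒ G_1=3
G_1=3  [base 3] 3  →[3↦4]→  4 = 4  −1 ⇒ G_2=3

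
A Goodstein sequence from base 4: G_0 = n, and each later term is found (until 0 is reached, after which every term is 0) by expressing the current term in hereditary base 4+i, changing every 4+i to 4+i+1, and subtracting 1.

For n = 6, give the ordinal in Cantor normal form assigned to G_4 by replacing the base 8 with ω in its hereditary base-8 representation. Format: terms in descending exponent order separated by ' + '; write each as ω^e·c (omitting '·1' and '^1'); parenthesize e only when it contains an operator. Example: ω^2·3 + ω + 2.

5

base 4: 6 = 4 + 2; at 5: 5 + 2 = 7; next = 6
base 5: 6 = 5 + 1; at 6: 6 + 1 = 7; next = 6
base 6: 6 = 6; at 7: 7 = 7; next = 6
base 7: 6 = 6; at 8: 6 = 6; next = 5
base 8: 5 = 5; at 9: 5 = 5; next = 4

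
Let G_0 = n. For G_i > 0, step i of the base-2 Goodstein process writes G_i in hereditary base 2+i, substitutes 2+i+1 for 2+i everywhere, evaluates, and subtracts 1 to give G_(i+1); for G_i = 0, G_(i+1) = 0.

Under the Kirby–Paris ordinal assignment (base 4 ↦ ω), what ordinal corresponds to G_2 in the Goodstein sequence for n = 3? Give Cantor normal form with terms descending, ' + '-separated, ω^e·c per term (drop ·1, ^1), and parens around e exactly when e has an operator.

3

G_0 = 3. HB_2(3) = 2 + 1. Bump = 4. G_1 = 3.
G_1 = 3. HB_3(3) = 3. Bump = 4. G_2 = 3.
G_2 = 3. HB_4(3) = 3. Bump = 3. G_3 = 2.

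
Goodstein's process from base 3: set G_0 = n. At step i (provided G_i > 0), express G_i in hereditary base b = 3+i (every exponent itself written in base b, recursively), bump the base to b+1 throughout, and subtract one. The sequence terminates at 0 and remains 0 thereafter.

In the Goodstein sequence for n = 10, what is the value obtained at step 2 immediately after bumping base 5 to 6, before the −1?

28

G_0 = 10. HB_3(10) = 3^2 + 1. Bump = 17. G_1 = 16.
G_1 = 16. HB_4(16) = 4^2. Bump = 25. G_2 = 24.
G_2 = 24. HB_5(24) = 4·5 + 4. Bump = 28. G_3 = 27.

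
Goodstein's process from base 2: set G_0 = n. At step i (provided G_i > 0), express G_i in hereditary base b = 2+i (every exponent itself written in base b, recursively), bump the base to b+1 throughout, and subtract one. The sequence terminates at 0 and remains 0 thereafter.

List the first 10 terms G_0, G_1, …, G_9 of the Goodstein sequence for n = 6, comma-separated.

(0) 6|_2 = 2^2 + 2 ↦ 3^3 + 3|_3 = 30 ⇒ 29
(1) 29|_3 = 3^3 + 2 ↦ 4^4 + 2|_4 = 258 ⇒ 257
(2) 257|_4 = 4^4 + 1 ↦ 5^5 + 1|_5 = 3126 ⇒ 3125
(3) 3125|_5 = 5^5 ↦ 6^6|_6 = 46656 ⇒ 46655
(4) 46655|_6 = 5·6^5 + 5·6^4 + 5·6^3 + 5·6^2 + 5·6 + 5 ↦ 5·7^5 + 5·7^4 + 5·7^3 + 5·7^2 + 5·7 + 5|_7 = 98040 ⇒ 98039
(5) 98039|_7 = 5·7^5 + 5·7^4 + 5·7^3 + 5·7^2 + 5·7 + 4 ↦ 5·8^5 + 5·8^4 + 5·8^3 + 5·8^2 + 5·8 + 4|_8 = 187244 ⇒ 187243
(6) 187243|_8 = 5·8^5 + 5·8^4 + 5·8^3 + 5·8^2 + 5·8 + 3 ↦ 5·9^5 + 5·9^4 + 5·9^3 + 5·9^2 + 5·9 + 3|_9 = 332148 ⇒ 332147
(7) 332147|_9 = 5·9^5 + 5·9^4 + 5·9^3 + 5·9^2 + 5·9 + 2 ↦ 5·10^5 + 5·10^4 + 5·10^3 + 5·10^2 + 5·10 + 2|_10 = 555552 ⇒ 555551
(8) 555551|_10 = 5·10^5 + 5·10^4 + 5·10^3 + 5·10^2 + 5·10 + 1 ↦ 5·11^5 + 5·11^4 + 5·11^3 + 5·11^2 + 5·11 + 1|_11 = 885776 ⇒ 885775

6, 29, 257, 3125, 46655, 98039, 187243, 332147, 555551, 885775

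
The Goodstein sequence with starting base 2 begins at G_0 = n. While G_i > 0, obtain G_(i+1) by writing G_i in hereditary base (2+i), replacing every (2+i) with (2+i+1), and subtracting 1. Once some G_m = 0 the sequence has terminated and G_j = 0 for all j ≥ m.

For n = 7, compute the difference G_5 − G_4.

(0) 7|_2 = 2^2 + 2 + 1 ↦ 3^3 + 3 + 1|_3 = 31 ⇒ 30
(1) 30|_3 = 3^3 + 3 ↦ 4^4 + 4|_4 = 260 ⇒ 259
(2) 259|_4 = 4^4 + 3 ↦ 5^5 + 3|_5 = 3128 ⇒ 3127
(3) 3127|_5 = 5^5 + 2 ↦ 6^6 + 2|_6 = 46658 ⇒ 46657
(4) 46657|_6 = 6^6 + 1 ↦ 7^7 + 1|_7 = 823544 ⇒ 823543

776886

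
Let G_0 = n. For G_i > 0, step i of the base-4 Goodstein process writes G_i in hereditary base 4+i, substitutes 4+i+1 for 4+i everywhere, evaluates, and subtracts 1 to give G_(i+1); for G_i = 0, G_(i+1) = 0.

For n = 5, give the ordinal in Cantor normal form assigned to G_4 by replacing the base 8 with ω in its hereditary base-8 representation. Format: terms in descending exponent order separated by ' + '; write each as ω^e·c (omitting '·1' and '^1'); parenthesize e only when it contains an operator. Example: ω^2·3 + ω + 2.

G_0=5  [base 4] 4 + 1  →[4↦5]→  5 + 1 = 6  −1 ⇒ G_1=5
G_1=5  [base 5] 5  →[5↦6]→  6 = 6  −1 ⇒ G_2=5
G_2=5  [base 6] 5  →[6↦7]→  5 = 5  −1 ⇒ G_3=4
G_3=4  [base 7] 4  →[7↦8]→  4 = 4  −1 ⇒ G_4=3
G_4=3  [base 8] 3  →[8↦9]→  3 = 3  −1 ⇒ G_5=2

3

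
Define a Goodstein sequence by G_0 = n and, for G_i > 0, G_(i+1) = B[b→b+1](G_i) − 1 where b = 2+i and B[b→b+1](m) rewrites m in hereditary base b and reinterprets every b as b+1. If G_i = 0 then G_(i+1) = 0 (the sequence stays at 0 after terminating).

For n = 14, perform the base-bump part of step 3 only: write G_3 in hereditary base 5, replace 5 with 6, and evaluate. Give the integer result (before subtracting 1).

G_0=14  [base 2] 2^(2 + 1) + 2^2 + 2  →[2↦3]→  3^(3 + 1) + 3^3 + 3 = 111  −1 ⇒ G_1=110
G_1=110  [base 3] 3^(3 + 1) + 3^3 + 2  →[3↦4]→  4^(4 + 1) + 4^4 + 2 = 1282  −1 ⇒ G_2=1281
G_2=1281  [base 4] 4^(4 + 1) + 4^4 + 1  →[4↦5]→  5^(5 + 1) + 5^5 + 1 = 18751  −1 ⇒ G_3=18750
G_3=18750  [base 5] 5^(5 + 1) + 5^5  →[5↦6]→  6^(6 + 1) + 6^6 = 326592  −1 ⇒ G_4=326591

326592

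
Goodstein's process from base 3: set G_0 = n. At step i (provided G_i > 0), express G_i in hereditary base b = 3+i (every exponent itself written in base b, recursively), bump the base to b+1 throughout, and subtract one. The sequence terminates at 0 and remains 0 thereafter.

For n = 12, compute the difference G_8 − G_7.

step 0: 12 = 3^2 + 3; sub 4 for 3: 4^2 + 4; = 20; G_1 = 20−1 = 19
step 1: 19 = 4^2 + 3; sub 5 for 4: 5^2 + 3; = 28; G_2 = 28−1 = 27
step 2: 27 = 5^2 + 2; sub 6 for 5: 6^2 + 2; = 38; G_3 = 38−1 = 37
step 3: 37 = 6^2 + 1; sub 7 for 6: 7^2 + 1; = 50; G_4 = 50−1 = 49
step 4: 49 = 7^2; sub 8 for 7: 8^2; = 64; G_5 = 64−1 = 63
step 5: 63 = 7·8 + 7; sub 9 for 8: 7·9 + 7; = 70; G_6 = 70−1 = 69
step 6: 69 = 7·9 + 6; sub 10 for 9: 7·10 + 6; = 76; G_7 = 76−1 = 75
step 7: 75 = 7·10 + 5; sub 11 for 10: 7·11 + 5; = 82; G_8 = 82−1 = 81

6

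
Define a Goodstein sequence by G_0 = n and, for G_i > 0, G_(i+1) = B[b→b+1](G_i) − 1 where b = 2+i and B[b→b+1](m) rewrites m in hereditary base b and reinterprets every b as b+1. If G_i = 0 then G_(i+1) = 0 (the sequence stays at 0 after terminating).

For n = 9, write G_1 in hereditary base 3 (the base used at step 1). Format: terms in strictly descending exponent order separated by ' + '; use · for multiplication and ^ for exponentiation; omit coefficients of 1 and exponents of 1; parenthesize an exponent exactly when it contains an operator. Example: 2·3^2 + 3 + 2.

base 2: 9 = 2^(2 + 1) + 1; at 3: 3^(3 + 1) + 1 = 82; next = 81
base 3: 81 = 3^(3 + 1); at 4: 4^(4 + 1) = 1024; next = 1023

3^(3 + 1)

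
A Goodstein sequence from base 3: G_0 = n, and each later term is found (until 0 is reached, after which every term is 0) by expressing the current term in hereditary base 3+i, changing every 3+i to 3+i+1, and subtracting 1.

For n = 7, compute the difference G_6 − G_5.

0

(0) 7|_3 = 2·3 + 1 ↦ 2·4 + 1|_4 = 9 ⇒ 8
(1) 8|_4 = 2·4 ↦ 2·5|_5 = 10 ⇒ 9
(2) 9|_5 = 5 + 4 ↦ 6 + 4|_6 = 10 ⇒ 9
(3) 9|_6 = 6 + 3 ↦ 7 + 3|_7 = 10 ⇒ 9
(4) 9|_7 = 7 + 2 ↦ 8 + 2|_8 = 10 ⇒ 9
(5) 9|_8 = 8 + 1 ↦ 9 + 1|_9 = 10 ⇒ 9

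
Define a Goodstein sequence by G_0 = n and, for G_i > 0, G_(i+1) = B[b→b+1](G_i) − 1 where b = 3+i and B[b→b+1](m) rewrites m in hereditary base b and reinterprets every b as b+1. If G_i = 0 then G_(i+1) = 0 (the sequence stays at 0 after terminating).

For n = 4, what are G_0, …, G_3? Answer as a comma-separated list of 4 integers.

4 —HB3→ 3 + 1 —bump→ 4 + 1 = 5 —(−1)→ 4
4 —HB4→ 4 —bump→ 5 = 5 —(−1)→ 4
4 —HB5→ 4 —bump→ 4 = 4 —(−1)→ 3

4, 4, 4, 3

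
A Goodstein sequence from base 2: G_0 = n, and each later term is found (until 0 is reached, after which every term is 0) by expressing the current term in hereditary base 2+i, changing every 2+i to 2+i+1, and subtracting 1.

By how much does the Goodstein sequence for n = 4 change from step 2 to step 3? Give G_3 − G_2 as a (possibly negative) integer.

19

(0) 4|_2 = 2^2 ↦ 3^3|_3 = 27 ⇒ 26
(1) 26|_3 = 2·3^2 + 2·3 + 2 ↦ 2·4^2 + 2·4 + 2|_4 = 42 ⇒ 41
(2) 41|_4 = 2·4^2 + 2·4 + 1 ↦ 2·5^2 + 2·5 + 1|_5 = 61 ⇒ 60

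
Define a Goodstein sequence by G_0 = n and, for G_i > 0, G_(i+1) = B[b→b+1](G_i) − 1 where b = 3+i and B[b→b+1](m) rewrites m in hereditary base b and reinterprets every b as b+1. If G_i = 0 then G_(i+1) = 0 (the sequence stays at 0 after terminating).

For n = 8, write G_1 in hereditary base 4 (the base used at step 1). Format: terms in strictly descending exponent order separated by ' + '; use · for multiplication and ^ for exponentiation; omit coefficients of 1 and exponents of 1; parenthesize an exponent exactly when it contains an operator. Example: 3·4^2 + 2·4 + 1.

2·4 + 1

base 3: 8 = 2·3 + 2; at 4: 2·4 + 2 = 10; next = 9
base 4: 9 = 2·4 + 1; at 5: 2·5 + 1 = 11; next = 10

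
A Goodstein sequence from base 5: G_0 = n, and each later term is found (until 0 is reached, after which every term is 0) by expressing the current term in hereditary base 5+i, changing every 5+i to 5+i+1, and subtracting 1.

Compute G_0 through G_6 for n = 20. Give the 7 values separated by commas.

20, 23, 25, 27, 29, 31, 33

G_0 = 20. HB_5(20) = 4·5. Bump = 24. G_1 = 23.
G_1 = 23. HB_6(23) = 3·6 + 5. Bump = 26. G_2 = 25.
G_2 = 25. HB_7(25) = 3·7 + 4. Bump = 28. G_3 = 27.
G_3 = 27. HB_8(27) = 3·8 + 3. Bump = 30. G_4 = 29.
G_4 = 29. HB_9(29) = 3·9 + 2. Bump = 32. G_5 = 31.
G_5 = 31. HB_10(31) = 3·10 + 1. Bump = 34. G_6 = 33.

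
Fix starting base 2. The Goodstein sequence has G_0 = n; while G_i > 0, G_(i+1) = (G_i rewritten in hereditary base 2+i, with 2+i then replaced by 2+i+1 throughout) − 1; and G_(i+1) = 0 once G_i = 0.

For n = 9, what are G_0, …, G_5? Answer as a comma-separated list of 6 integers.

base 2: 9 = 2^(2 + 1) + 1; at 3: 3^(3 + 1) + 1 = 82; next = 81
base 3: 81 = 3^(3 + 1); at 4: 4^(4 + 1) = 1024; next = 1023
base 4: 1023 = 3·4^4 + 3·4^3 + 3·4^2 + 3·4 + 3; at 5: 3·5^5 + 3·5^3 + 3·5^2 + 3·5 + 3 = 9843; next = 9842
base 5: 9842 = 3·5^5 + 3·5^3 + 3·5^2 + 3·5 + 2; at 6: 3·6^6 + 3·6^3 + 3·6^2 + 3·6 + 2 = 140744; next = 140743
base 6: 140743 = 3·6^6 + 3·6^3 + 3·6^2 + 3·6 + 1; at 7: 3·7^7 + 3·7^3 + 3·7^2 + 3·7 + 1 = 2471827; next = 2471826

9, 81, 1023, 9842, 140743, 2471826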